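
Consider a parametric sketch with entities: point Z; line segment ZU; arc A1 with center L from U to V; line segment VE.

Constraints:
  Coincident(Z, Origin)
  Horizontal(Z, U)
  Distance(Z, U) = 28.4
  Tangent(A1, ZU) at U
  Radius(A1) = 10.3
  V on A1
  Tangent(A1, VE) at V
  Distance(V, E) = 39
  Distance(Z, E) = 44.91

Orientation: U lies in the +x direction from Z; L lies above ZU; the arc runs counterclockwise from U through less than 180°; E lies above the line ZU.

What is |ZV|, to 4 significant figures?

39.65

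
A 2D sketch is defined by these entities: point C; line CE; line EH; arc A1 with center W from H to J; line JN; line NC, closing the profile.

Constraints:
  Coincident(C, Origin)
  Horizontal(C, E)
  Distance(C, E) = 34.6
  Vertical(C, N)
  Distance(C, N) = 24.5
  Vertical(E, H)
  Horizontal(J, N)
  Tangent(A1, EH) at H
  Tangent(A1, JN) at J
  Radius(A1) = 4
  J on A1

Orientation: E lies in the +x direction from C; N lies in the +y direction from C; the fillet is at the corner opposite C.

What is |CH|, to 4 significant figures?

40.22

C is at the origin; C and E share the same y with |CE| = 34.6 and E on the +x side, so E = (34.60, 0.000). CN is vertical with |CN| = 24.5 and N on the +y side, so N = (0.000, 24.50). The virtual corner opposite C is at (34.60, 24.50). Tangency of A1 to EH means the radius WH is perpendicular to EH and the tangent condition forces WJ to be normal to JN, with radius 4.0, so the center W sits 4.0 in from both sides at W = (30.60, 20.50). That places the tangent points at H = (34.60, 20.50) on EH and J = (30.60, 24.50) on JN. Then |CH| = |H − C| = 40.22.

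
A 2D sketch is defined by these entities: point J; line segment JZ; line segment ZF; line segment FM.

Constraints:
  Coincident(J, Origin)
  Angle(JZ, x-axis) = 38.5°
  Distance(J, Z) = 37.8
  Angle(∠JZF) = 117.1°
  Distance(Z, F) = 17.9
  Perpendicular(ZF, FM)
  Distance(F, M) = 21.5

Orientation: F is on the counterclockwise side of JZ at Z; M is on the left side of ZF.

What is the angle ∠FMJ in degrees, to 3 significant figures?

109°

J is at the origin; JZ runs at 38.5° with length 37.8, so Z = 37.8·(cos 38.5°, sin 38.5°) = (29.6, 23.5). ∠JZF = 117.1°, so ZF runs at 38.5° + (180° − 117.1°) = 101° from the x-axis; with |ZF| = 17.9, F = Z + 17.9·(cos 101°, sin 101°) = (26.0, 41.1). The perpendicularity gives FM at right angles to ZF; with |FM| = 21.5 on the left of ZF, M = F + 21.5·(-0.980, -0.198) = (4.97, 36.8). Then cos ∠FMJ = MF·MJ / (|MF||MJ|), giving 109°.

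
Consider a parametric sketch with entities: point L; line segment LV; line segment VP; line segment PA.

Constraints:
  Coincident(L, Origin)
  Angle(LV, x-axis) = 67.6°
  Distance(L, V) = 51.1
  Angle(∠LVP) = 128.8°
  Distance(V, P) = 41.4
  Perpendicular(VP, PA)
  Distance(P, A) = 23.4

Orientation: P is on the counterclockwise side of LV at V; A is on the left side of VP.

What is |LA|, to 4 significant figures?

75.23

∠LVP = 128.8°, so VP runs at 67.6° + (180° − 128.8°) = 118.8° from the x-axis; with |VP| = 41.4, P = V + 41.4·(cos 118.8°, sin 118.8°) = (-0.4719, 83.52). VP is perpendicular to PA; with |PA| = 23.4 on the left of VP, A = P + 23.4·(-0.8763, -0.4818) = (-20.98, 72.25). Then |LA| = |A − L| = 75.23.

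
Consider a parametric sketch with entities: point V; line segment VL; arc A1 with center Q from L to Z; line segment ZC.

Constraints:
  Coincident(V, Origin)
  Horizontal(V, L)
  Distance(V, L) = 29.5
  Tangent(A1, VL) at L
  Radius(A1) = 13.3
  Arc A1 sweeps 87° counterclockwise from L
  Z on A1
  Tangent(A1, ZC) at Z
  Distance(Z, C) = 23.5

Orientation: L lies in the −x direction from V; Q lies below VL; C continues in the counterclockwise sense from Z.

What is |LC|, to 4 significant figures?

38.88

V is at the origin; VL is horizontal with |VL| = 29.5 and L on the −x side, so L = (-29.50, 0.000). Tangency of A1 to VL means the radius QL is perpendicular to VL, so Q = L + (0, -13.3) = (-29.50, -13.30). On A1, L sits at bearing 90° from Q; an 87° counterclockwise sweep puts Z at bearing 177°, so Z = Q + 13.3·(cos 177°, sin 177°) = (-42.78, -12.60). Since A1 is tangent to ZC there, QZ ⟂ ZC, so ZC runs along (−sin 177°, cos 177°); with |ZC| = 23.5, C = (-44.01, -36.07). Then |LC| = |C − L| = 38.88.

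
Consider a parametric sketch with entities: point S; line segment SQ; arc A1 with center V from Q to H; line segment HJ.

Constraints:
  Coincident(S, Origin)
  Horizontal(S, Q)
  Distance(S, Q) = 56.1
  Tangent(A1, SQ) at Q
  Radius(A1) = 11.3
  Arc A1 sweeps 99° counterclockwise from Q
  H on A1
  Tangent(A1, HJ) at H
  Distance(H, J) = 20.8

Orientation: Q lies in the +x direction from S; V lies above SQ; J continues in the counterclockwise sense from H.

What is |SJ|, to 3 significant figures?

72.3

S is at the origin; S and Q share the same y with |SQ| = 56.1 and Q on the +x side, so Q = (56.1, 0.00). Since A1 is tangent to SQ there, VQ ⟂ SQ, so V = Q + (0, 11.3) = (56.1, 11.3). On A1, Q sits at bearing -90° from V; a 99° counterclockwise sweep puts H at bearing 9°, so H = V + 11.3·(cos 9°, sin 9°) = (67.3, 13.1). A1 meets HJ tangentially, so VH is at right angles to HJ, so HJ runs along (−sin 9°, cos 9°); with |HJ| = 20.8, J = (64.0, 33.6). Then |SJ| = |J − S| = 72.3.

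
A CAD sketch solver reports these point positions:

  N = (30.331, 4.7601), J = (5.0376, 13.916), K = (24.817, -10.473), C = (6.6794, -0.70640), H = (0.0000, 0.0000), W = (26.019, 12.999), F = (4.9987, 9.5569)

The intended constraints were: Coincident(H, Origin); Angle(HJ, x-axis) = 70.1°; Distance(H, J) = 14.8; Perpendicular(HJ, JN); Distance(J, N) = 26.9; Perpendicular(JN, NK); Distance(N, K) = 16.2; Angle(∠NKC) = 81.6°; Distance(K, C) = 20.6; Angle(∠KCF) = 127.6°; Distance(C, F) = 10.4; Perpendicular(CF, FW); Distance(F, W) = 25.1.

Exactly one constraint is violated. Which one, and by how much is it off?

Distance(F, W) = 25.1 — off by 3.80.

H = (0.00, 0.00) ✓; HJ at 70.10° ✓; |HJ| = 14.80 ✓; ∠(HJ, JN) = 90.00° ✓; |JN| = 26.90 ✓; ∠(JN, NK) = 90.00° ✓; |NK| = 16.20 ✓; ∠NKC = 81.60° ✓; |KC| = 20.60 ✓; ∠KCF = 127.6° ✓; |CF| = 10.40 ✓; ∠(CF, FW) = 90.00° ✓; |FW| = 21.30 ✗.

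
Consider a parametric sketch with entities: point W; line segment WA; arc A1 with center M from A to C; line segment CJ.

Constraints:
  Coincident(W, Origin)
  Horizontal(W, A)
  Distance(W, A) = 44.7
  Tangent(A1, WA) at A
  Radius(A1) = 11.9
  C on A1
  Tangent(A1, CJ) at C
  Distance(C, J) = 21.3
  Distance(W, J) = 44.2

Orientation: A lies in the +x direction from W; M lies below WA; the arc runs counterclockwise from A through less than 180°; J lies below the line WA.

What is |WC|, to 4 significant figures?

34.55

W is at the origin; W and A share the same y with |WA| = 44.7 and A on the +x side, so A = (44.70, 0.000). Tangency of A1 to WA means the radius MA is perpendicular to WA, so M = A + (0, -11.9) = (44.70, -11.90). Since MC ⟂ CJ (tangency), |MJ| = √(11.9² + 21.3²) = 24.40 regardless of where C sits on A1. So J lies on both circle(W, 44.2) and circle(M, 24.40); the below-WA intersection is J = (30.65, -31.85). C is the foot of the tangent from J: C = (32.86, -10.66).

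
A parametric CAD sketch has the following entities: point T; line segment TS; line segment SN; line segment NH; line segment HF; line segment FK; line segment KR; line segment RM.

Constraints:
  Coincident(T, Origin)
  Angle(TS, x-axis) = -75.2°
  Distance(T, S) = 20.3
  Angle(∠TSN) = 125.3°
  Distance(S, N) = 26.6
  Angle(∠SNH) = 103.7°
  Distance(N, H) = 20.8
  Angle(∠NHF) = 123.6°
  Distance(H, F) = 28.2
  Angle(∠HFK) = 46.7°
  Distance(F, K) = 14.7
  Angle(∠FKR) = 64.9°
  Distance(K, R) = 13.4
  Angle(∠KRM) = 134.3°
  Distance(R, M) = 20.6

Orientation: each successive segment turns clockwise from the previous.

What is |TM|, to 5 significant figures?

55.057

∠FKR = 64.9° gives KR at -151.00° from the x-axis; with |KR| = 13.4, R = (-33.984, -18.001). ∠KRM = 134.3° gives RM at 163.30° from the x-axis; with |RM| = 20.6, M = (-53.715, -12.081). Then |TM| = |M − T| = 55.057.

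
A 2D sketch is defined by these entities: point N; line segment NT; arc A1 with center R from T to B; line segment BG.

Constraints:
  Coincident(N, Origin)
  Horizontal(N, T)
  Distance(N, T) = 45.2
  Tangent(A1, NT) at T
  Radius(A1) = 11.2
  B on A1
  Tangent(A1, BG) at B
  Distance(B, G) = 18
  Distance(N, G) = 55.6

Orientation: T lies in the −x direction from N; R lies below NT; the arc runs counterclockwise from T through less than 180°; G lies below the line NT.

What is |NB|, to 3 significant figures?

57.3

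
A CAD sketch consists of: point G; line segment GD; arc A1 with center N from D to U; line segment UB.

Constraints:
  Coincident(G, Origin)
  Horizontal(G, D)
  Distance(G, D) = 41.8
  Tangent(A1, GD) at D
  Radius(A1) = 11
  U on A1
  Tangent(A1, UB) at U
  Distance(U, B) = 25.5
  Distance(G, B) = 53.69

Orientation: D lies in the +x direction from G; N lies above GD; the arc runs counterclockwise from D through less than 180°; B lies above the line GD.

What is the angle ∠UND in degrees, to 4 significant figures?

122.3°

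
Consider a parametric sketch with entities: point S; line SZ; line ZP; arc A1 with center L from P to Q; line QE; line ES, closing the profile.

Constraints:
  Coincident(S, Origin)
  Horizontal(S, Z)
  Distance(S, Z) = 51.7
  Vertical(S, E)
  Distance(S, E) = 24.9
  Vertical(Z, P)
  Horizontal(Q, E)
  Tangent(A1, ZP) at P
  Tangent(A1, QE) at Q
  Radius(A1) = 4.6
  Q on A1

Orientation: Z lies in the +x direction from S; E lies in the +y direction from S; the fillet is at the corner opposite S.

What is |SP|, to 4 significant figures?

55.54

S is at the origin; S and Z share the same y with |SZ| = 51.7 and Z on the +x side, so Z = (51.70, 0.000). S and E share the same x with |SE| = 24.9 and E on the +y side, so E = (0.000, 24.90). The virtual corner opposite S is at (51.70, 24.90). The tangent condition forces LP to be normal to ZP and tangency of A1 to QE means the radius LQ is perpendicular to QE, with radius 4.6, so the center L sits 4.6 in from both sides at L = (47.10, 20.30). That places the tangent points at P = (51.70, 20.30) on ZP and Q = (47.10, 24.90) on QE. Then |SP| = |P − S| = 55.54.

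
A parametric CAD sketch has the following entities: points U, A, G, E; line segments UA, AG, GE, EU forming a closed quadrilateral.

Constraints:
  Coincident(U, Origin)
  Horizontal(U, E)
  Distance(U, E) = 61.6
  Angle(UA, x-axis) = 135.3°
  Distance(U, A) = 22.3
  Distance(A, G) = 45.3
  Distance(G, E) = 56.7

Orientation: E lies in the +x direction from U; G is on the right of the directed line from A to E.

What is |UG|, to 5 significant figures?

23.870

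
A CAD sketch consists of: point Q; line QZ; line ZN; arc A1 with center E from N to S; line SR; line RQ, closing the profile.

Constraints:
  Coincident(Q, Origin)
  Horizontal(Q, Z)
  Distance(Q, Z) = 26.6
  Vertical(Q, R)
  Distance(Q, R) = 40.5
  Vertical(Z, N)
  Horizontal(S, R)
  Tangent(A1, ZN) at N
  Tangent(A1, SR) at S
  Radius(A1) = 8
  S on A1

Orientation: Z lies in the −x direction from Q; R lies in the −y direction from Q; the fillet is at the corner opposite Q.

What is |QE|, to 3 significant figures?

37.4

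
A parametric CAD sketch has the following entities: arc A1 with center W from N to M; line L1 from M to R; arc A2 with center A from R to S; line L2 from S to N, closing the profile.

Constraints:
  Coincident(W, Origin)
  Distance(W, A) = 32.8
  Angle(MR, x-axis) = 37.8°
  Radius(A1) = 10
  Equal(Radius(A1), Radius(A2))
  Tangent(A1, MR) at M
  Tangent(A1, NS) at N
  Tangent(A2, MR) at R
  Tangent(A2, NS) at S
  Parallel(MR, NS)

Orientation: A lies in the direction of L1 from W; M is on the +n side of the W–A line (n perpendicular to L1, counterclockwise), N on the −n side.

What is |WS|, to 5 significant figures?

34.291

Tangency of A1 to both parallel lines with radius 10.0 puts M and N at W ± 10.0·n: M = (-6.1291, 7.9016), N = (6.1291, -7.9016). Equal radii place R and S the same way about A: R = A + 10.0·n = (19.788, 28.005), S = A − 10.0·n = (32.046, 12.202). Then |WS| = |S − W| = 34.291.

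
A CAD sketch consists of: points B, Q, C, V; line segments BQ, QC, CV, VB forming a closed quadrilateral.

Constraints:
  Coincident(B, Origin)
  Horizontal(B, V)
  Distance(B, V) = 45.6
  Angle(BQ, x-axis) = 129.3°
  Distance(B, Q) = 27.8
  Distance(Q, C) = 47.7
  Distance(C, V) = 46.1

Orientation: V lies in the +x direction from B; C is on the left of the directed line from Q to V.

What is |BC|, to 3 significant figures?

48.9

Checks: B = (0.00, 0.00) ✓; |QC| = 47.70 ✓; |CV| = 46.10 ✓.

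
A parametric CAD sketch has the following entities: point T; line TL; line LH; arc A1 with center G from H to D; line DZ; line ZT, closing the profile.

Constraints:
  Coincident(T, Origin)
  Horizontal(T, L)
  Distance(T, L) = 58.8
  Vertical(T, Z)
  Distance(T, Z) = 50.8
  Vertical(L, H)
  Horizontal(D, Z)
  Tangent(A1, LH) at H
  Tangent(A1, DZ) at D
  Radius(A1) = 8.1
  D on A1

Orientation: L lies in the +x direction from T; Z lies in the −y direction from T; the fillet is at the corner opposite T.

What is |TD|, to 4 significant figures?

71.77

T is at the origin; T and L share the same y with |TL| = 58.8 and L on the +x side, so L = (58.80, 0.000). T and Z share the same x with |TZ| = 50.8 and Z on the −y side, so Z = (0.000, -50.80). The virtual corner opposite T is at (58.80, -50.80). A1 meets LH tangentially, so GH is at right angles to LH and A1 meets DZ tangentially, so GD is at right angles to DZ, with radius 8.1, so the center G sits 8.1 in from both sides at G = (50.70, -42.70). That places the tangent points at H = (58.80, -42.70) on LH and D = (50.70, -50.80) on DZ. Then |TD| = |D − T| = 71.77.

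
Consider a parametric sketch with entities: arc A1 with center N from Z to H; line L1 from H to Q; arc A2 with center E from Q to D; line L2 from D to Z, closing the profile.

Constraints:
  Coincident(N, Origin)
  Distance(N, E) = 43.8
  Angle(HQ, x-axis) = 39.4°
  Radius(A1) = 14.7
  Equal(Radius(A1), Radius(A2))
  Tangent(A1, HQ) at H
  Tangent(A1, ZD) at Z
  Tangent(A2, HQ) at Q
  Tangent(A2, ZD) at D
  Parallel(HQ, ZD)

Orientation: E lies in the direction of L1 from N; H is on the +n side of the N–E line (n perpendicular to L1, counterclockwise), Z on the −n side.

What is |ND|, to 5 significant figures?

46.201

Tangency of A1 to both parallel lines with radius 14.7 puts H and Z at N ± 14.7·n: H = (-9.3305, 11.359), Z = (9.3305, -11.359). Equal radii place Q and D the same way about E: Q = E + 14.7·n = (24.515, 39.160), D = E − 14.7·n = (43.176, 16.442). Then |ND| = |D − N| = 46.201.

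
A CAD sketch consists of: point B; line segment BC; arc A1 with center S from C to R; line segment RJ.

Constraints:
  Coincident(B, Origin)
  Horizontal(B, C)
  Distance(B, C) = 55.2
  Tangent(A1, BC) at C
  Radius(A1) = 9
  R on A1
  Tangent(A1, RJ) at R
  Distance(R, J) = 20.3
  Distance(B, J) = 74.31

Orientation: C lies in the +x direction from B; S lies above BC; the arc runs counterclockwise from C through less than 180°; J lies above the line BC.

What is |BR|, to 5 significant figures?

64.138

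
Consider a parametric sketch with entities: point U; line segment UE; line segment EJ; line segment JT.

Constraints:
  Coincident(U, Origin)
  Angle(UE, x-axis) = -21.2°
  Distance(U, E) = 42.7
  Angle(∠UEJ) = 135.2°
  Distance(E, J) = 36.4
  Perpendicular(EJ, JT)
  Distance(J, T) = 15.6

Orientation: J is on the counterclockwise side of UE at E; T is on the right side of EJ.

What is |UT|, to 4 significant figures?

80.85

U is at the origin; UE runs at -21.2° with length 42.7, so E = 42.7·(cos -21.2°, sin -21.2°) = (39.81, -15.44). ∠UEJ = 135.2°, so EJ runs at -21.2° + (180° − 135.2°) = 23.60° from the x-axis; with |EJ| = 36.4, J = E + 36.4·(cos 23.60°, sin 23.60°) = (73.17, -0.8687). The perpendicularity gives JT at right angles to EJ; with |JT| = 15.6 on the right of EJ, T = J + 15.6·(0.4003, -0.9164) = (79.41, -15.16). Then |UT| = |T − U| = 80.85.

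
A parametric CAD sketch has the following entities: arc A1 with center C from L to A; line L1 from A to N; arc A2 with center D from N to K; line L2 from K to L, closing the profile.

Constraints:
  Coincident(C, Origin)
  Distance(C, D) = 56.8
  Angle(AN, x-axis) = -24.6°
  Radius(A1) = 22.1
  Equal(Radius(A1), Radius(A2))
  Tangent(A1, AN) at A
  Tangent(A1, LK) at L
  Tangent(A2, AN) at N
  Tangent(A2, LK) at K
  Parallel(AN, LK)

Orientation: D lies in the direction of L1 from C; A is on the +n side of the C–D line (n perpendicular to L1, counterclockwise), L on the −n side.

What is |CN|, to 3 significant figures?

60.9

Tangency of A1 to both parallel lines with radius 22.1 puts A and L at C ± 22.1·n: A = (9.20, 20.1), L = (-9.20, -20.1). Equal radii place N and K the same way about D: N = D + 22.1·n = (60.8, -3.55), K = D − 22.1·n = (42.4, -43.7). Then |CN| = |N − C| = 60.9.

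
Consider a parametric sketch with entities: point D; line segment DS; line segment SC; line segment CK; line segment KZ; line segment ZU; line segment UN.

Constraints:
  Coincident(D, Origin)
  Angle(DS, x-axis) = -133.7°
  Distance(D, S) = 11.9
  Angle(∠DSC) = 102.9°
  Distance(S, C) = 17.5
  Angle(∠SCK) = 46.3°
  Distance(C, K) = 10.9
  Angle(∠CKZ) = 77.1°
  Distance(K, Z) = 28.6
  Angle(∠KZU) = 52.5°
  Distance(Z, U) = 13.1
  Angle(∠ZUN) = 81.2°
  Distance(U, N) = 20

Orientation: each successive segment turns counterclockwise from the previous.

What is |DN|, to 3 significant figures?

9.02

∠KZU = 52.5° gives ZU at -52.5° from the x-axis; with |ZU| = 13.1, U = (-16.8, -23.0). ∠ZUN = 81.2° gives UN at 46.3° from the x-axis; with |UN| = 20.0, N = (-2.96, -8.52). Then |DN| = |N − D| = 9.02.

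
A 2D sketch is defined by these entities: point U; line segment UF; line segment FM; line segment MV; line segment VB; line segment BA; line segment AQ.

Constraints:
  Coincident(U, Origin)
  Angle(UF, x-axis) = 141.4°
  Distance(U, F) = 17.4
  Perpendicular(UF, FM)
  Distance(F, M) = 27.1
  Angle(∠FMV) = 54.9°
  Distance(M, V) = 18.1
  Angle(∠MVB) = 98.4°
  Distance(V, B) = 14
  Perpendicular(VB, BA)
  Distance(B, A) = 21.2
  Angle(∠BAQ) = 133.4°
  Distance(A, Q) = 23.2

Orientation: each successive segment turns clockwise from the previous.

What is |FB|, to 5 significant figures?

9.4907

U is at the origin; UF runs at 141.4° with length 17.4, so F = (-13.598, 10.856). The perpendicularity gives FM at right angles to UF, so FM runs at 51.400°; with |FM| = 27.1, M = (3.3087, 32.035). ∠FMV = 54.9° gives MV at -73.700° from the x-axis; with |MV| = 18.1, V = (8.3887, 14.662). ∠MVB = 98.4° gives VB at -155.30° from the x-axis; with |VB| = 14.0, B = (-4.3304, 8.8121). Then |FB| = |B − F| = 9.4907.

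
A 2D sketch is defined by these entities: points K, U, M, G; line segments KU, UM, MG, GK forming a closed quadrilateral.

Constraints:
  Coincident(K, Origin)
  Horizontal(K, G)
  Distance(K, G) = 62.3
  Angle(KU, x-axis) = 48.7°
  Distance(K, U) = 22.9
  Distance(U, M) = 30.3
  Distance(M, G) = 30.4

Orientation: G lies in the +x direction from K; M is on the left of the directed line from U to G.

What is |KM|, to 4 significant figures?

50.85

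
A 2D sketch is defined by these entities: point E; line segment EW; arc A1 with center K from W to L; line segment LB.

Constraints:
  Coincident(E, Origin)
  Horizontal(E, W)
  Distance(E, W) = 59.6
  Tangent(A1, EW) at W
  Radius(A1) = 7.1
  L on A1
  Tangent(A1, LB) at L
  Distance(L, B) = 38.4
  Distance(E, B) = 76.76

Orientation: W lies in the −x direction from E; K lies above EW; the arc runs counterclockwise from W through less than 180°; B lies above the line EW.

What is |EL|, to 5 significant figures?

53.398

Checks: |KL| = 7.100 ✓; ∠(KL, LB) = 90.00° ✓; |LB| = 38.40 ✓; |EB| = 76.76 ✓.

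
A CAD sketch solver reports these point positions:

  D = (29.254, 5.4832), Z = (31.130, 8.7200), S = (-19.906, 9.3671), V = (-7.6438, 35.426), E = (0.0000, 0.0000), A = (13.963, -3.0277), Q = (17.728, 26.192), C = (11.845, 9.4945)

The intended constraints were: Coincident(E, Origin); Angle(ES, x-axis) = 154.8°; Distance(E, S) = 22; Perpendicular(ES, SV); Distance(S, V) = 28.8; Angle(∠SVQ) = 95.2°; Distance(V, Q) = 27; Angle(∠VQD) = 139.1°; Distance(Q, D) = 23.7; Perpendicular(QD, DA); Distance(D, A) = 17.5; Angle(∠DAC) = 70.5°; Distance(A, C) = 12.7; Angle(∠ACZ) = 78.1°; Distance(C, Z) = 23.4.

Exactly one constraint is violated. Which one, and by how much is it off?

Distance(C, Z) = 23.4 — off by 4.10.

E = (0.00, 0.00) ✓; ES at 154.8° ✓; |ES| = 22.00 ✓; ∠(ES, SV) = 90.00° ✓; |SV| = 28.80 ✓; ∠SVQ = 95.20° ✓; |VQ| = 27.00 ✓; ∠VQD = 139.1° ✓; |QD| = 23.70 ✓; ∠(QD, DA) = 90.00° ✓; |DA| = 17.50 ✓; ∠DAC = 70.50° ✓; |AC| = 12.70 ✓; ∠ACZ = 78.10° ✓; |CZ| = 19.30 ✗.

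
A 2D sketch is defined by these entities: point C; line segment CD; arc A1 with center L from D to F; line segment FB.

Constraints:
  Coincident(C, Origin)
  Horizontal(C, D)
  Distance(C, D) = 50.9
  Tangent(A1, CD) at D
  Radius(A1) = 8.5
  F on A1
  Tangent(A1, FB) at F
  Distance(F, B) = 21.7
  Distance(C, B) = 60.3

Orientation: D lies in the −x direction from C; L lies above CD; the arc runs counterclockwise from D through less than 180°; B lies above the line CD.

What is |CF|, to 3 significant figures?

44.6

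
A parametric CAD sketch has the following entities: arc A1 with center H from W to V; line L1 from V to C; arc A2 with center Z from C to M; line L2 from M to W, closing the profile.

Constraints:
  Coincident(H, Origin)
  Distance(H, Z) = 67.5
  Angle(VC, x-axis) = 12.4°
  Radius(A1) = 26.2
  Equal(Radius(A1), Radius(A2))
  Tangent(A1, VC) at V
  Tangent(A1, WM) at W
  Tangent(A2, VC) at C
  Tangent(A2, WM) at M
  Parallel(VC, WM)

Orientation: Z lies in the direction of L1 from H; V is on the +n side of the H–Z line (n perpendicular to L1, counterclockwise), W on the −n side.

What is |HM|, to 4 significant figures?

72.41

The slot axis is L1's direction at 12.4°, so u = (cos 12.4°, sin 12.4°) = (0.9767, 0.2147) and n = (−sin 12.4°, cos 12.4°) = (-0.2147, 0.9767). H is at the origin and Z lies 67.5 along u from H, so Z = 67.5·u = (65.93, 14.49). Tangency of A1 to both parallel lines with radius 26.2 puts V and W at H ± 26.2·n: V = (-5.626, 25.59), W = (5.626, -25.59). Equal radii place C and M the same way about Z: C = Z + 26.2·n = (60.30, 40.08), M = Z − 26.2·n = (71.55, -11.09). Then |HM| = |M − H| = 72.41.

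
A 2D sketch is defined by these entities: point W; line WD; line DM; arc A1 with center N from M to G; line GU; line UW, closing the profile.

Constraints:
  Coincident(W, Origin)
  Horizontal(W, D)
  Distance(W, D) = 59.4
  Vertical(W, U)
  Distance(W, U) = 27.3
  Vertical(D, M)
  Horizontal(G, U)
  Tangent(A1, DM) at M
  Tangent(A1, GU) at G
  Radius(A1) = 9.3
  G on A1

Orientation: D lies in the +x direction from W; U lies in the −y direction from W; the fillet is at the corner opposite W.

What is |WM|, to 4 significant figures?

62.07

The virtual corner opposite W is at (59.40, -27.30). Tangency of A1 to DM means the radius NM is perpendicular to DM and the tangent condition forces NG to be normal to GU, with radius 9.3, so the center N sits 9.3 in from both sides at N = (50.10, -18.00). That places the tangent points at M = (59.40, -18.00) on DM and G = (50.10, -27.30) on GU. Then |WM| = |M − W| = 62.07.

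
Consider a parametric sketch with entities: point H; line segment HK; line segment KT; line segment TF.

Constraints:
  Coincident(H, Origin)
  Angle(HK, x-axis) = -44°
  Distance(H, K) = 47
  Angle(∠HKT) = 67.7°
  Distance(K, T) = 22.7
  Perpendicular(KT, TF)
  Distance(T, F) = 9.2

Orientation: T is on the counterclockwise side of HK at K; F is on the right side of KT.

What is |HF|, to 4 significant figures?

52.91

H is at the origin; HK runs at -44.0° with length 47.0, so K = 47.0·(cos -44.0°, sin -44.0°) = (33.81, -32.65). ∠HKT = 67.7°, so KT runs at -44.0° + (180° − 67.7°) = 68.30° from the x-axis; with |KT| = 22.7, T = K + 22.7·(cos 68.30°, sin 68.30°) = (42.20, -11.56). The perpendicularity gives TF at right angles to KT; with |TF| = 9.2 on the right of KT, F = T + 9.2·(0.9291, -0.3697) = (50.75, -14.96). Then |HF| = |F − H| = 52.91.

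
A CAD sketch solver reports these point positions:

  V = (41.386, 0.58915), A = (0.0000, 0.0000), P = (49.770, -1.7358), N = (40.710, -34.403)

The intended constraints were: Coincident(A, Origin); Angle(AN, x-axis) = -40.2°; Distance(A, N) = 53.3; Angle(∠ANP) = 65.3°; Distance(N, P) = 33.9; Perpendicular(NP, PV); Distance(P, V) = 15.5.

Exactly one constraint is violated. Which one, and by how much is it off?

Distance(P, V) = 15.5 — off by 6.80.

A = (0.00, 0.00) ✓; AN at -40.20° ✓; |AN| = 53.30 ✓; ∠ANP = 65.30° ✓; |NP| = 33.90 ✓; ∠(NP, PV) = 90.00° ✓; |PV| = 8.700 ✗.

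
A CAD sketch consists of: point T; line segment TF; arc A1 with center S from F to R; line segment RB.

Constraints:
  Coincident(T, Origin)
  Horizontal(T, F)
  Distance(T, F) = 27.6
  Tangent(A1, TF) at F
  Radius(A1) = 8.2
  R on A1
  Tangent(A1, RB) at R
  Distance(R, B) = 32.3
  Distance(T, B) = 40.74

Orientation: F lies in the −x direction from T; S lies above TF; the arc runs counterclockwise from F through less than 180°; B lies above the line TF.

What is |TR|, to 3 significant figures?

20.7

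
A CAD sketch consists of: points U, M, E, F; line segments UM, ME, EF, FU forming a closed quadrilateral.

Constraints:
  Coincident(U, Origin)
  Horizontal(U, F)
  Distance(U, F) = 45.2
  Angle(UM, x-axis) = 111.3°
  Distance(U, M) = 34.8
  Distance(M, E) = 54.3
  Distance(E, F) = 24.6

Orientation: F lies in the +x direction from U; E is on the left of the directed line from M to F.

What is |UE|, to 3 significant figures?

47.7

U is at the origin; UF is horizontal with |UF| = 45.2 and F in +x, so F = (45.2, 0). UM runs at 111.3° with |UM| = 34.8, so M = (-12.6, 32.4). E is determined by |ME| = 54.3 and |EF| = 24.6 together: it lies at the intersection of circle(M, 54.3) and circle(F, 24.6). With |MF| = 66.3, the foot of the radical line on MF is 50.8 from M and the perpendicular offset is √(54.3² − 50.8²) = 19.1. Taking the left-of-MF solution: E = (41.0, 24.2).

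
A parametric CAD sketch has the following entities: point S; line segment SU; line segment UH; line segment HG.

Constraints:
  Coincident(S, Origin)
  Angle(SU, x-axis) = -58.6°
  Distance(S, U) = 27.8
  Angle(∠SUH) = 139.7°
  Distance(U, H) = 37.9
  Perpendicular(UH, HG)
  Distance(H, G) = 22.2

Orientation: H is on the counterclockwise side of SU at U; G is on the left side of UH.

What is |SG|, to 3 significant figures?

59.3

S is at the origin; SU runs at -58.6° with length 27.8, so U = 27.8·(cos -58.6°, sin -58.6°) = (14.5, -23.7). ∠SUH = 139.7°, so UH runs at -58.6° + (180° − 139.7°) = -18.3° from the x-axis; with |UH| = 37.9, H = U + 37.9·(cos -18.3°, sin -18.3°) = (50.5, -35.6). UH is perpendicular to HG; with |HG| = 22.2 on the left of UH, G = H + 22.2·(0.314, 0.949) = (57.4, -14.6). Then |SG| = |G − S| = 59.3.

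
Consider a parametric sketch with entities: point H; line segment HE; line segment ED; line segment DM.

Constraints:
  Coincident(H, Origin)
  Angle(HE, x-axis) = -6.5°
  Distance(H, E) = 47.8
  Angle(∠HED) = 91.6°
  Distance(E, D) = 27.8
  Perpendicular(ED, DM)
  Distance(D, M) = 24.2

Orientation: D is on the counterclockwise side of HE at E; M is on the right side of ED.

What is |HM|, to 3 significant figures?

77.7

H is at the origin; HE runs at -6.5° with length 47.8, so E = 47.8·(cos -6.5°, sin -6.5°) = (47.5, -5.41). ∠HED = 91.6°, so ED runs at -6.5° + (180° − 91.6°) = 81.9° from the x-axis; with |ED| = 27.8, D = E + 27.8·(cos 81.9°, sin 81.9°) = (51.4, 22.1). ED is perpendicular to DM; with |DM| = 24.2 on the right of ED, M = D + 24.2·(0.990, -0.141) = (75.4, 18.7). Then |HM| = |M − H| = 77.7.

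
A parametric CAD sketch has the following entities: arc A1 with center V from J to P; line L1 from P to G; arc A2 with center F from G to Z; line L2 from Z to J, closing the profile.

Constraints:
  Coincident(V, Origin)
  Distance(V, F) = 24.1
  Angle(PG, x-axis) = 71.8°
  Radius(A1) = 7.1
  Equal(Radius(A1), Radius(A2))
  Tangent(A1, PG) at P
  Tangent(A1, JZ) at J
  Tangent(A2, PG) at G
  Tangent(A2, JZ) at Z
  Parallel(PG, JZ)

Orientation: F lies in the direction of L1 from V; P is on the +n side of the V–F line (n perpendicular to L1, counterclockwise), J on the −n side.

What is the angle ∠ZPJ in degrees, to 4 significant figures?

59.49°

Tangency of A1 to both parallel lines with radius 7.1 puts P and J at V ± 7.1·n: P = (-6.745, 2.218), J = (6.745, -2.218). Equal radii place G and Z the same way about F: G = F + 7.1·n = (0.7825, 25.11), Z = F − 7.1·n = (14.27, 20.68). Then cos ∠ZPJ = PZ·PJ / (|PZ||PJ|), giving 59.49°.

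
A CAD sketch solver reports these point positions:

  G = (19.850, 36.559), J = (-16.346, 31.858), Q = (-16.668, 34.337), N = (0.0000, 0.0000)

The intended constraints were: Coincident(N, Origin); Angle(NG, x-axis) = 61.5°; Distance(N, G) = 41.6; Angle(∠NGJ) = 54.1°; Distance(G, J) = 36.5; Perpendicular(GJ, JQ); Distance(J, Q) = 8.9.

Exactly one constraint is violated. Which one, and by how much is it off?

Distance(J, Q) = 8.9 — off by 6.40.

N = (0.00, 0.00) ✓; NG at 61.50° ✓; |NG| = 41.60 ✓; ∠NGJ = 54.10° ✓; |GJ| = 36.50 ✓; ∠(GJ, JQ) = 90.00° ✓; |JQ| = 2.500 ✗.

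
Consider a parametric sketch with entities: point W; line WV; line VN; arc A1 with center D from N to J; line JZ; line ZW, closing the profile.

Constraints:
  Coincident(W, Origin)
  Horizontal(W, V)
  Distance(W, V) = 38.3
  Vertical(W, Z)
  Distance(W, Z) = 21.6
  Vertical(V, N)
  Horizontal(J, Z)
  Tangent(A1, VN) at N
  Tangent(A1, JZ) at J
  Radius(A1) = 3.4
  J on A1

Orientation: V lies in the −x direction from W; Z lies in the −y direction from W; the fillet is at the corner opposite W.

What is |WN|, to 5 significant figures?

42.404

W is at the origin; WV is horizontal with |WV| = 38.3 and V on the −x side, so V = (-38.300, 0.0000). W and Z share the same x with |WZ| = 21.6 and Z on the −y side, so Z = (0.0000, -21.600). The virtual corner opposite W is at (-38.300, -21.600). Since A1 is tangent to VN there, DN ⟂ VN and A1 meets JZ tangentially, so DJ is at right angles to JZ, with radius 3.4, so the center D sits 3.4 in from both sides at D = (-34.900, -18.200). That places the tangent points at N = (-38.300, -18.200) on VN and J = (-34.900, -21.600) on JZ. Then |WN| = |N − W| = 42.404.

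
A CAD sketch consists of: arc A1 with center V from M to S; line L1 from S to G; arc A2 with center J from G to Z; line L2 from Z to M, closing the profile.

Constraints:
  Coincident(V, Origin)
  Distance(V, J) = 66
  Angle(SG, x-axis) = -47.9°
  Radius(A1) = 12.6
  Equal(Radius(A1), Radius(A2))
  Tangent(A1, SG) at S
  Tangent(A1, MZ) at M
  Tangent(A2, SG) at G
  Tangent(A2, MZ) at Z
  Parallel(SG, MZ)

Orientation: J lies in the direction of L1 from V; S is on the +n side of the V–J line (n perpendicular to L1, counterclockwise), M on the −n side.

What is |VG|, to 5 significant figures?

67.192

Tangency of A1 to both parallel lines with radius 12.6 puts S and M at V ± 12.6·n: S = (9.3489, 8.4474), M = (-9.3489, -8.4474). Equal radii place G and Z the same way about J: G = J + 12.6·n = (53.597, -40.523), Z = J − 12.6·n = (34.899, -57.418). Then |VG| = |G − V| = 67.192.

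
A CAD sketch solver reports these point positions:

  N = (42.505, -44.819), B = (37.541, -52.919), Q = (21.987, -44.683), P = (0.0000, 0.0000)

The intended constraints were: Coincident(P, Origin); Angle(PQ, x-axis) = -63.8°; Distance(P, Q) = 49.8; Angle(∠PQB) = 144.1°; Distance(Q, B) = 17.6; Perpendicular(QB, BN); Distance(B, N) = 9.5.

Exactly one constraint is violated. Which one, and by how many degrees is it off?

Perpendicular(QB, BN) — off by 3.60°.

P = (0.00, 0.00) ✓; PQ at -63.80° ✓; |PQ| = 49.80 ✓; ∠PQB = 144.1° ✓; |QB| = 17.60 ✓; ∠(QB, BN) = 86.40° ✗; |BN| = 9.500 ✓.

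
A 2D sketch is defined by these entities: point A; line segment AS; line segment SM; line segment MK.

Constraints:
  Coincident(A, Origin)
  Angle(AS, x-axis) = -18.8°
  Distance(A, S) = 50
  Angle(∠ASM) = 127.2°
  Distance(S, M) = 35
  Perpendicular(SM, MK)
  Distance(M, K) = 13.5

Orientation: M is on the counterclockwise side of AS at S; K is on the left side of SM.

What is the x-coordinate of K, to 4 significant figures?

68.80

∠ASM = 127.2°, so SM runs at -18.8° + (180° − 127.2°) = 34.00° from the x-axis; with |SM| = 35.0, M = S + 35.0·(cos 34.00°, sin 34.00°) = (76.35, 3.458). SM ⟂ MK; with |MK| = 13.5 on the left of SM, K = M + 13.5·(-0.5592, 0.8290) = (68.80, 14.65). So K.x = 68.80.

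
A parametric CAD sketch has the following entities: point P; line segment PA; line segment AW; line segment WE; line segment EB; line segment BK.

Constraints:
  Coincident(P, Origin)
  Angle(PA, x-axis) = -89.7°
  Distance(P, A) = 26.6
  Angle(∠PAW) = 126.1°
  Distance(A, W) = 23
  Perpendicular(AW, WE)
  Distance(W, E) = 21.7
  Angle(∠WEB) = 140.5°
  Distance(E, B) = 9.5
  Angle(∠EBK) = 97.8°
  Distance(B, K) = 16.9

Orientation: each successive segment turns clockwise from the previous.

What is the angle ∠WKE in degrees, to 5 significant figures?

48.957°

∠WEB = 140.5° gives EB at 86.900° from the x-axis; with |EB| = 9.5, B = (-30.737, -13.296). ∠EBK = 97.8° gives BK at 4.7000° from the x-axis; with |BK| = 16.9, K = (-13.894, -11.911). Then cos ∠WKE = KW·KE / (|KW||KE|), giving 48.957°.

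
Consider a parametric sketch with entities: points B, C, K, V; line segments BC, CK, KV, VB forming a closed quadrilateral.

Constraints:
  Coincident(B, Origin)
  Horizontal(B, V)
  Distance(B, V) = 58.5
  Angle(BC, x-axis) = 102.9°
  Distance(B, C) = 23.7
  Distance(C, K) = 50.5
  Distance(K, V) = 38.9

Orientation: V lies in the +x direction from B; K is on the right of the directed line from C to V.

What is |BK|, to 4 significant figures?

30.03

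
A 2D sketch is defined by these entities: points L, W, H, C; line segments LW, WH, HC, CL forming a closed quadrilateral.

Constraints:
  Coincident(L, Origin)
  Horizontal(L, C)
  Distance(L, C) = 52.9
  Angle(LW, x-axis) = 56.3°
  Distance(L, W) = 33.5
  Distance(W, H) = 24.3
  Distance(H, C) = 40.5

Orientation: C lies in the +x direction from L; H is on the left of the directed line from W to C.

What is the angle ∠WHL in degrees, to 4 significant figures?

17.61°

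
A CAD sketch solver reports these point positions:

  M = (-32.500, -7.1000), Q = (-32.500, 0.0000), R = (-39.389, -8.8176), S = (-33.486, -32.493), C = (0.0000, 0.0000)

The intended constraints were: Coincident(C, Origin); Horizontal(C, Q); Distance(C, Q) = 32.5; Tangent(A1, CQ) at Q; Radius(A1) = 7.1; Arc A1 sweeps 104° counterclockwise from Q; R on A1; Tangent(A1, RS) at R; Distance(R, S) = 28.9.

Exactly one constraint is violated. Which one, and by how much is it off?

Distance(R, S) = 28.9 — off by 4.50.

C = (0.00, 0.00) ✓; C.y = 0.00, Q.y = 0.00 ✓; |CQ| = 32.50 ✓; ∠(MQ, QC) = 90.00° ✓; |MQ| = 7.100 ✓; bearing(M→R) − bearing(M→Q) = 104.0° ✓; |MR| = 7.100 ✓; ∠(MR, RS) = 90.00° ✓; |RS| = 24.40 ✗.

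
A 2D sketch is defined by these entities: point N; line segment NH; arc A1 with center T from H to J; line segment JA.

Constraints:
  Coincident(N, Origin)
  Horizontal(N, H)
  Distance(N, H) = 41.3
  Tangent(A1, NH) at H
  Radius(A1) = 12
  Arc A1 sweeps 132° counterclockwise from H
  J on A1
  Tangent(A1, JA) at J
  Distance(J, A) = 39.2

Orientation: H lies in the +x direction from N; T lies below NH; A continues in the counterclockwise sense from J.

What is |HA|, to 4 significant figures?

52.12

N is at the origin; N and H share the same y with |NH| = 41.3 and H on the +x side, so H = (41.30, 0.000). The tangent condition forces TH to be normal to NH, so T = H + (0, -12) = (41.30, -12.00). On A1, H sits at bearing 90° from T; a 132° counterclockwise sweep puts J at bearing 222°, so J = T + 12.0·(cos 222°, sin 222°) = (32.38, -20.03). A1 meets JA tangentially, so TJ is at right angles to JA, so JA runs along (−sin 222°, cos 222°); with |JA| = 39.2, A = (58.61, -49.16). Then |HA| = |A − H| = 52.12.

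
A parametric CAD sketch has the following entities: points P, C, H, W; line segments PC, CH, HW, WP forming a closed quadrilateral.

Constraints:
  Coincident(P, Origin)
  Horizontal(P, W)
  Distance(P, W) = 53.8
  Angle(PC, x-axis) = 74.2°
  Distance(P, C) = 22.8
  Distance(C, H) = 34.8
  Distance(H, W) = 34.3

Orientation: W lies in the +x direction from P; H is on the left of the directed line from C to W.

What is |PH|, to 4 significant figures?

50.57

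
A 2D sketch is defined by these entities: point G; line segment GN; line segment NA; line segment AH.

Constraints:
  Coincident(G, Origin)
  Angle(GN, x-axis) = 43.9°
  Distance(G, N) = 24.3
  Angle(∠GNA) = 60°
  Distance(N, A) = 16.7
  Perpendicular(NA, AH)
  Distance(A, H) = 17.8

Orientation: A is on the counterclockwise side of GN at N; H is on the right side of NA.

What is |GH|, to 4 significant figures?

39.11

G is at the origin; GN runs at 43.9° with length 24.3, so N = 24.3·(cos 43.9°, sin 43.9°) = (17.51, 16.85). ∠GNA = 60.0°, so NA runs at 43.9° + (180° − 60.0°) = 163.9° from the x-axis; with |NA| = 16.7, A = N + 16.7·(cos 163.9°, sin 163.9°) = (1.464, 21.48). The perpendicularity gives AH at right angles to NA; with |AH| = 17.8 on the right of NA, H = A + 17.8·(0.2773, 0.9608) = (6.401, 38.58). Then |GH| = |H − G| = 39.11.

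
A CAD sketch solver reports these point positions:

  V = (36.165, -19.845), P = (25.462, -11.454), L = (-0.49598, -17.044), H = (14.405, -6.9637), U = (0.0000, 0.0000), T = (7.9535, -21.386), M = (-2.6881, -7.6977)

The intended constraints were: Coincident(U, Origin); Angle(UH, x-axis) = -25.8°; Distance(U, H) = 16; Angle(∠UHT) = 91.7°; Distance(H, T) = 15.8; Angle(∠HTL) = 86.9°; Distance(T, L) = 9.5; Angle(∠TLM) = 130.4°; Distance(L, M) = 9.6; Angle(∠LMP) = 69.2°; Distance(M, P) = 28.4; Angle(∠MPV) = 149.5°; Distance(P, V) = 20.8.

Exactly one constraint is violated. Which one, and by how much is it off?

Distance(P, V) = 20.8 — off by 7.20.

U = (0.00, 0.00) ✓; UH at -25.80° ✓; |UH| = 16.00 ✓; ∠UHT = 91.70° ✓; |HT| = 15.80 ✓; ∠HTL = 86.90° ✓; |TL| = 9.500 ✓; ∠TLM = 130.4° ✓; |LM| = 9.600 ✓; ∠LMP = 69.20° ✓; |MP| = 28.40 ✓; ∠MPV = 149.5° ✓; |PV| = 13.60 ✗.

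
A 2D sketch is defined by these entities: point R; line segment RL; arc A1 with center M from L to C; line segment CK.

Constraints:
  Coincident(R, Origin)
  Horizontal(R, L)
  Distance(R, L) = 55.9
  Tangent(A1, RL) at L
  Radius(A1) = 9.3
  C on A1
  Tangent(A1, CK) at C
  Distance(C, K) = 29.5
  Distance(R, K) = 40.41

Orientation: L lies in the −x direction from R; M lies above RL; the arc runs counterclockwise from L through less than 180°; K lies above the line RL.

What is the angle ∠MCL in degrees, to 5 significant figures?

64.131°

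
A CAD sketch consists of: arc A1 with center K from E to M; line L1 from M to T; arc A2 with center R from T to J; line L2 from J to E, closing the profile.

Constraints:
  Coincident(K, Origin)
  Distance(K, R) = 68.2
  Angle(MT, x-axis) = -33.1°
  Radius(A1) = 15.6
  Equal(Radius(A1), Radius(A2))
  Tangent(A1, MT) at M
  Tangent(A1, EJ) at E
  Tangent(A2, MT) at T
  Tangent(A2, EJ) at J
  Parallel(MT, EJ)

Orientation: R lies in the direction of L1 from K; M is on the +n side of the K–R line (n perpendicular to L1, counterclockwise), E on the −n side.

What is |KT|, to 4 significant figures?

69.96

Tangency of A1 to both parallel lines with radius 15.6 puts M and E at K ± 15.6·n: M = (8.519, 13.07), E = (-8.519, -13.07). Equal radii place T and J the same way about R: T = R + 15.6·n = (65.65, -24.18), J = R − 15.6·n = (48.61, -50.31). Then |KT| = |T − K| = 69.96.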